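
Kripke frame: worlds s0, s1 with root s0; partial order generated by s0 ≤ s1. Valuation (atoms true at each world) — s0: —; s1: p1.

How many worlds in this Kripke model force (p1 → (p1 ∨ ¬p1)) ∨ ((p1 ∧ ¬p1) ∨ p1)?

s0: forces it.
s1: forces it.
Worlds forcing the formula: {s0, s1}.

2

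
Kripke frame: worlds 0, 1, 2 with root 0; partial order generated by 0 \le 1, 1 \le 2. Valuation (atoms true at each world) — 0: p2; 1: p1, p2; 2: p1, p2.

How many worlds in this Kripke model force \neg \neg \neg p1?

0: does not force it — 0 \nVdash \neg \neg \neg p1 since 0 is accessible from 0 and 0 \Vdash \neg \neg p1.
1: does not force it.
2: does not force it.
Worlds forcing the formula: { }.

0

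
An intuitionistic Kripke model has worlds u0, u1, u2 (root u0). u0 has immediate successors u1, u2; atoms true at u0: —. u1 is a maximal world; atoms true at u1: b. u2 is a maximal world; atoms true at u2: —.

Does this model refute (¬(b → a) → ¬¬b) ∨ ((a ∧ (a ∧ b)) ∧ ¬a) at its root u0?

u0 ⊩ (¬(b → a) → ¬¬b) ∨ ((a ∧ (a ∧ b)) ∧ ¬a) via the disjunct ¬(b → a) → ¬¬b.
So the root u0 forces (¬(b → a) → ¬¬b) ∨ ((a ∧ (a ∧ b)) ∧ ¬a); the model is not a countermodel.

No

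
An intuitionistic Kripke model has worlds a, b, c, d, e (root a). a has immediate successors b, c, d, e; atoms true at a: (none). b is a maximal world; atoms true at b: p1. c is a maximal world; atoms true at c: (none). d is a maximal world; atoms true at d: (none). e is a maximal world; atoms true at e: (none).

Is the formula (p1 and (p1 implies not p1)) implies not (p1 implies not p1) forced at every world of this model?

Yes

a forces (p1 and (p1 implies not p1)) implies not (p1 implies not p1) vacuously: no world accessible from a forces the antecedent p1 and (p1 implies not p1).
Since the root a forces (p1 and (p1 implies not p1)) implies not (p1 implies not p1) and forcing is persistent (monotone upward), every world forces it.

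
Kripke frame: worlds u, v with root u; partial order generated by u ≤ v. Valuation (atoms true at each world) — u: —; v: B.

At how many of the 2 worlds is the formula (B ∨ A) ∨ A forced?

1

u: does not force it — u ⊮ (B ∨ A) ∨ A: neither disjunct is forced at u.
v: forces it.
Worlds forcing the formula: {v}.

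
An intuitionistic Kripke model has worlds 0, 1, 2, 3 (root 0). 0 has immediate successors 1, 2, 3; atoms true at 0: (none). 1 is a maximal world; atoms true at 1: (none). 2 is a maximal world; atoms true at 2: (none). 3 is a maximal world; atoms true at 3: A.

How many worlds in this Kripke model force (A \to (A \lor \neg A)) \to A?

0: does not force it — 0 \nVdash (A \to (A \lor \neg A)) \to A: already at 0 itself, 0 \Vdash A \to (A \lor \neg A) but 0 \nVdash A.
1: does not force it.
2: does not force it.
3: forces it.
Worlds forcing the formula: {3}.

1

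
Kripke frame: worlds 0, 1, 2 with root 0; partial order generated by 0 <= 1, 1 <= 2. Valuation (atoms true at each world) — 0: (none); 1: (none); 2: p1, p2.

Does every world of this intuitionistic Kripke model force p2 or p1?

No

Not every world: 0 does not force p2 or p1.
0 does not force p2 or p1: neither disjunct is forced at 0.
0 lacks atom p2, so 0 does not force p2.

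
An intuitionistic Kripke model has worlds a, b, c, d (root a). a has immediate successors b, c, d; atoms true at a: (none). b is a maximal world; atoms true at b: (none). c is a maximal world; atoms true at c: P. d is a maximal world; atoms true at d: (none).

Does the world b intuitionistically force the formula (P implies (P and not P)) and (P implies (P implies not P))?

Yes

b forces (P implies (P and not P)) and (P implies (P implies not P)) since b forces both conjuncts.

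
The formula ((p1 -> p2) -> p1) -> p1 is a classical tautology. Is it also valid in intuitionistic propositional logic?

No

This is Peirce's law, which is not intuitionistically valid.
A Kripke countermodel: worlds s0, s1; order generated by s0 <= s1; atoms true at each world — s0:{}; s1:{p1}.
s0 ||-/- ((p1 -> p2) -> p1) -> p1: already at s0 itself, s0 ||- (p1 -> p2) -> p1 but s0 ||-/- p1.
s0 lacks atom p1, so s0 ||-/- p1.
So the root s0 does not force the formula.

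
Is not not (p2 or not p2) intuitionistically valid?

This is the double negation of excluded middle, which is intuitionistically derivable.
Assuming not (p2 or not p2): from p2 we'd get p2 or not p2, so not p2; but then p2 or not p2 again — contradiction. Hence not not (p2 or not p2).

Yes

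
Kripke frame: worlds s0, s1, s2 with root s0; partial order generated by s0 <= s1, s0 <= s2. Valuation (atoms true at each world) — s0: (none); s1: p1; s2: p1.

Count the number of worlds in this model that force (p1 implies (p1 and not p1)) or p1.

s0: does not force it — s0 does not force (p1 implies (p1 and not p1)) or p1: neither disjunct is forced at s0.
s1: forces it.
s2: forces it.
Worlds forcing the formula: {s1, s2}.

2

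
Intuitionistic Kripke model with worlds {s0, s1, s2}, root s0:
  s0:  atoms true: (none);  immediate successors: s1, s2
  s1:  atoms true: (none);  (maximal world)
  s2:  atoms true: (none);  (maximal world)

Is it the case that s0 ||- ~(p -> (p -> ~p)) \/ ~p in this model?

Yes

s0 ||- ~(p -> (p -> ~p)) \/ ~p via the disjunct ~p.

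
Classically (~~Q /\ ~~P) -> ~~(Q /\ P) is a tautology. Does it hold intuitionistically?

Yes

This is the distribution of double negation over conjunction, which is intuitionistically derivable.
Assume ~~Q, ~~P, and ~(Q /\ P). From Q we'd get ~P (since Q /\ P is refuted), contradicting ~~P; so ~Q, contradicting ~~Q.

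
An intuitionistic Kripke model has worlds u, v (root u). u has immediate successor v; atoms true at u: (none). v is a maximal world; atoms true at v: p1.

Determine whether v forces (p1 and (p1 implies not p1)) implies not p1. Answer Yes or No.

v forces (p1 and (p1 implies not p1)) implies not p1 vacuously: no world accessible from v forces the antecedent p1 and (p1 implies not p1).

Yes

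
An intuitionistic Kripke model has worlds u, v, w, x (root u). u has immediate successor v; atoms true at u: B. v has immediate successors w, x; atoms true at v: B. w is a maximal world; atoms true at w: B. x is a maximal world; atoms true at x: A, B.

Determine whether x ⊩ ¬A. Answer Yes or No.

x ⊮ ¬A since x is accessible from x and x ⊩ A.

No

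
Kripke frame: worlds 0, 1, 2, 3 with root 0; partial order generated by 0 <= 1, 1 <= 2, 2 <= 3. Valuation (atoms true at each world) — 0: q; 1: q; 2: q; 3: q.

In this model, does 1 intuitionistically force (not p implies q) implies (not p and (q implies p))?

1 does not force (not p implies q) implies (not p and (q implies p)): already at 1 itself, 1 forces not p implies q but 1 does not force not p and (q implies p).
1 does not force not p and (q implies p) since 1 fails q implies p.

No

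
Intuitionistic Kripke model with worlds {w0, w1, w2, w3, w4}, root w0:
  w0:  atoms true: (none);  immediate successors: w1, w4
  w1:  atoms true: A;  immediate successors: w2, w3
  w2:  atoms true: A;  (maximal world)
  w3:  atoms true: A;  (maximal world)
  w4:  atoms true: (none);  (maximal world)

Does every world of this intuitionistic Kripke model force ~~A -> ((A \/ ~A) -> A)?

Yes

w0 ||- ~~A -> ((A \/ ~A) -> A): every world accessible from w0 that forces ~~A (namely w1, w2, w3) also forces (A \/ ~A) -> A.
Since the root w0 forces ~~A -> ((A \/ ~A) -> A) and forcing is persistent (monotone upward), every world forces it.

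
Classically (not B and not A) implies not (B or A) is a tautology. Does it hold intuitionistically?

Yes

This is a constructively valid De Morgan direction (conjunction of negations to negated disjunction), which is intuitionistically derivable.
If both not B and not A hold at a world, no accessible world forces B or forces A, so none forces B or A.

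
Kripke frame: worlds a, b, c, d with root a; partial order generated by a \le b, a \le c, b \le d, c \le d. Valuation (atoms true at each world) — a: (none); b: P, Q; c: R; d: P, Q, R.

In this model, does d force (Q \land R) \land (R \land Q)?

Yes

d \Vdash (Q \land R) \land (R \land Q) since d forces both conjuncts.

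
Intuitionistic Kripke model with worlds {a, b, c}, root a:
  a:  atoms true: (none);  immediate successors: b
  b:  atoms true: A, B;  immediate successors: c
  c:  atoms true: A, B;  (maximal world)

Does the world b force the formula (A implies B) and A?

Yes

b forces (A implies B) and A since b forces both conjuncts.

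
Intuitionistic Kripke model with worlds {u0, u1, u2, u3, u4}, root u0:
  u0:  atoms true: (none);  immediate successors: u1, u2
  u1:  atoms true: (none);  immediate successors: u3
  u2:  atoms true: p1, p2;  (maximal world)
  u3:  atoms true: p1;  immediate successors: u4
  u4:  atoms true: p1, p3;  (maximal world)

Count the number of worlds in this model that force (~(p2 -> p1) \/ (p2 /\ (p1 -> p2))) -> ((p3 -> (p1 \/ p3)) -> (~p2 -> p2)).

u0: forces it.
u1: forces it.
u2: forces it.
u3: forces it.
u4: forces it.
Worlds forcing the formula: {u0, u1, u2, u3, u4}.

5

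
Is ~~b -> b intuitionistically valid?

No

This is double-negation elimination, which is not intuitionistically valid.
A Kripke countermodel: worlds 0, 1; order generated by 0 <= 1; atoms true at each world — 0:{}; 1:{b}.
0 ||-/- ~~b -> b: already at 0 itself, 0 ||- ~~b but 0 ||-/- b.
0 lacks atom b, so 0 ||-/- b.
So the root 0 does not force the formula.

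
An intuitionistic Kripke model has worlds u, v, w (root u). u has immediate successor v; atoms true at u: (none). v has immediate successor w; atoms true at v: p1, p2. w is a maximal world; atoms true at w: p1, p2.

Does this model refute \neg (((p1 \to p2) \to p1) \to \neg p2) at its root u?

No

u \Vdash \neg (((p1 \to p2) \to p1) \to \neg p2): no world accessible from u forces ((p1 \to p2) \to p1) \to \neg p2.
So the root u forces \neg (((p1 \to p2) \to p1) \to \neg p2); the model is not a countermodel.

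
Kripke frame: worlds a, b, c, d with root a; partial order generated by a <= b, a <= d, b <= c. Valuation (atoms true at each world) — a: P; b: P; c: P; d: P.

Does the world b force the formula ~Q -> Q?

b ||-/- ~Q -> Q: already at b itself, b ||- ~Q but b ||-/- Q.
b lacks atom Q, so b ||-/- Q.

No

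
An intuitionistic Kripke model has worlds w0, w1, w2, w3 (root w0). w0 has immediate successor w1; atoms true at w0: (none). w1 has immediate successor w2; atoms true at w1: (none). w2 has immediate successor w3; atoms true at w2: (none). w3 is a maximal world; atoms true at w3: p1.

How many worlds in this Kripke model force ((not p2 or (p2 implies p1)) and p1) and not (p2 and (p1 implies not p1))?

w0: does not force it — w0 does not force ((not p2 or (p2 implies p1)) and p1) and not (p2 and (p1 implies not p1)) since w0 fails (not p2 or (p2 implies p1)) and p1.
w1: does not force it.
w2: does not force it.
w3: forces it.
Worlds forcing the formula: {w3}.

1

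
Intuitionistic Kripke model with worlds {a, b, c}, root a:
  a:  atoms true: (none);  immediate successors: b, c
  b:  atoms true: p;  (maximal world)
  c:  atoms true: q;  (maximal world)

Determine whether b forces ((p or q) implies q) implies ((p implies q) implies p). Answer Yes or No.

Yes

b forces ((p or q) implies q) implies ((p implies q) implies p) vacuously: no world accessible from b forces the antecedent (p or q) implies q.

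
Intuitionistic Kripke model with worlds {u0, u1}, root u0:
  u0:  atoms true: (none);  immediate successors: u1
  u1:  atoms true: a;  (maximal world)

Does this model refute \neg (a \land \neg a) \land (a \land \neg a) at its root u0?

u0 \nVdash \neg (a \land \neg a) \land (a \land \neg a) since u0 fails a \land \neg a.
So the root u0 does not force \neg (a \land \neg a) \land (a \land \neg a); the model is a countermodel.

Yes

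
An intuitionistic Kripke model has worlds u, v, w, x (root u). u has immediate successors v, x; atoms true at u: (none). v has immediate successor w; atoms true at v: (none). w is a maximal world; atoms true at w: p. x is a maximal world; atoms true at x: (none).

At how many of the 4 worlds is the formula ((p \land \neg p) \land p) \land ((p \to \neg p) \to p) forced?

0

u: does not force it — u \nVdash ((p \land \neg p) \land p) \land ((p \to \neg p) \to p) since u fails (p \land \neg p) \land p.
v: does not force it — v \nVdash ((p \land \neg p) \land p) \land ((p \to \neg p) \to p) since v fails (p \land \neg p) \land p.
w: does not force it.
x: does not force it.
Worlds forcing the formula: { }.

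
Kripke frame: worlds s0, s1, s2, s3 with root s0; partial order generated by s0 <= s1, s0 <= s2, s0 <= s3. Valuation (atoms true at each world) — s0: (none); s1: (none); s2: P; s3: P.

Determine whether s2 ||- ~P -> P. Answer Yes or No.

Yes

s2 ||- ~P -> P vacuously: no world accessible from s2 forces the antecedent ~P.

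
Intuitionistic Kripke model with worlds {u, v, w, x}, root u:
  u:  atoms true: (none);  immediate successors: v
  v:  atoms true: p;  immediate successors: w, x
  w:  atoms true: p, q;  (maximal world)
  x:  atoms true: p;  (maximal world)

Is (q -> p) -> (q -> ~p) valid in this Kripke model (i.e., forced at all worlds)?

Not every world: u ||-/- (q -> p) -> (q -> ~p).
u ||-/- (q -> p) -> (q -> ~p): already at u itself, u ||- q -> p but u ||-/- q -> ~p.
u ||-/- q -> ~p: at the accessible world w, w ||- q but w ||-/- ~p.

No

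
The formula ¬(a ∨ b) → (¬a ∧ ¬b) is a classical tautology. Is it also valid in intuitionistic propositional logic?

This is a constructively valid De Morgan direction (negated disjunction to conjunction of negations), which is intuitionistically derivable.
From ¬(a ∨ b): if a held then a ∨ b would, contradiction — so ¬a; similarly ¬b.

Yes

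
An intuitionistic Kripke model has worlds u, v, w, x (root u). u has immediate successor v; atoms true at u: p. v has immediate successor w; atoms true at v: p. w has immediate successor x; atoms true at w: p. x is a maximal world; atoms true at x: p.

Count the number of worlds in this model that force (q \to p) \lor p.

4

u: forces it.
v: forces it.
w: forces it.
x: forces it.
Worlds forcing the formula: {u, v, w, x}.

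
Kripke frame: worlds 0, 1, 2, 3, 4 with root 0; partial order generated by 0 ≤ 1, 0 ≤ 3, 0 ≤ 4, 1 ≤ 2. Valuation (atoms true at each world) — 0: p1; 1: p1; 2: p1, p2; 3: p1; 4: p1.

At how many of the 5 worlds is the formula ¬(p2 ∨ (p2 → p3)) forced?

0

0: does not force it — 0 ⊮ ¬(p2 ∨ (p2 → p3)) since 2 is accessible from 0 and 2 ⊩ p2 ∨ (p2 → p3).
1: does not force it — 1 ⊮ ¬(p2 ∨ (p2 → p3)) since 2 is accessible from 1 and 2 ⊩ p2 ∨ (p2 → p3).
2: does not force it.
3: does not force it.
4: does not force it.
Worlds forcing the formula: { }.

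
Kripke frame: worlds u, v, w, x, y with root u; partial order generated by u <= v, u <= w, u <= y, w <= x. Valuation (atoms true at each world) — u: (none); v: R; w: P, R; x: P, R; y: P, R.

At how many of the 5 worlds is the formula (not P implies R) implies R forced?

4

u: does not force it — u does not force (not P implies R) implies R: already at u itself, u forces not P implies R but u does not force R.
v: forces it.
w: forces it.
x: forces it.
y: forces it.
Worlds forcing the formula: {v, w, x, y}.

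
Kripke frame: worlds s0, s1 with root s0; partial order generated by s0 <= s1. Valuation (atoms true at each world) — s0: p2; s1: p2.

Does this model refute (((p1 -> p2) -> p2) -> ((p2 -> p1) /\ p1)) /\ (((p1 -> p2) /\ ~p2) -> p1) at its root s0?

Yes

s0 ||-/- (((p1 -> p2) -> p2) -> ((p2 -> p1) /\ p1)) /\ (((p1 -> p2) /\ ~p2) -> p1) since s0 fails ((p1 -> p2) -> p2) -> ((p2 -> p1) /\ p1).
So the root s0 does not force (((p1 -> p2) -> p2) -> ((p2 -> p1) /\ p1)) /\ (((p1 -> p2) /\ ~p2) -> p1); the model is a countermodel.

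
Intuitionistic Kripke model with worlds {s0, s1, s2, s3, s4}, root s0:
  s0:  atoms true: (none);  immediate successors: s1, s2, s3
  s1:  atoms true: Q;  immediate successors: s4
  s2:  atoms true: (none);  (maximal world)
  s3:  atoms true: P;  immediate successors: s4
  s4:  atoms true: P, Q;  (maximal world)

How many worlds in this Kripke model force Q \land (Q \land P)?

s0: does not force it — s0 \nVdash Q \land (Q \land P) since s0 fails Q.
s1: does not force it — s1 \nVdash Q \land (Q \land P) since s1 fails Q \land P.
s2: does not force it.
s3: does not force it.
s4: forces it.
Worlds forcing the formula: {s4}.

1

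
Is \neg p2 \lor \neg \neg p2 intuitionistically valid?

No

This is the weak law of excluded middle, which is not intuitionistically valid.
A Kripke countermodel: worlds u, v, w; order generated by u \le v, u \le w; atoms true at each world — u:{}; v:{p2}; w:{}.
u \nVdash \neg p2 \lor \neg \neg p2: neither disjunct is forced at u.
u \nVdash \neg p2 since v is accessible from u and v \Vdash p2.
So the root u does not force the formula.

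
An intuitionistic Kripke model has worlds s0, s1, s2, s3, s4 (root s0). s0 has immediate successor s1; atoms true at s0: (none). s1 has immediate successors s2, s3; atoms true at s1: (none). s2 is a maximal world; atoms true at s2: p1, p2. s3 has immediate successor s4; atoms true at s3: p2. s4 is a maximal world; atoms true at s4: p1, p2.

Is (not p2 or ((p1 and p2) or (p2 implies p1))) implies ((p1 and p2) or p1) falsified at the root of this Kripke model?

s0 forces (not p2 or ((p1 and p2) or (p2 implies p1))) implies ((p1 and p2) or p1): every world accessible from s0 that forces not p2 or ((p1 and p2) or (p2 implies p1)) (namely s2, s4) also forces (p1 and p2) or p1.
So the root s0 forces (not p2 or ((p1 and p2) or (p2 implies p1))) implies ((p1 and p2) or p1); the model is not a countermodel.

No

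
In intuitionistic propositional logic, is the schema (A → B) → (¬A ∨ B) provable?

No

This is the material-implication-as-disjunction principle, which is not intuitionistically valid.
A Kripke countermodel: worlds a, b; order generated by a ≤ b; atoms true at each world — a:{}; b:{A,B}.
a ⊮ (A → B) → (¬A ∨ B): already at a itself, a ⊩ A → B but a ⊮ ¬A ∨ B.
a ⊮ ¬A ∨ B: neither disjunct is forced at a.
a ⊮ ¬A since b is accessible from a and b ⊩ A.
So the root a does not force the formula.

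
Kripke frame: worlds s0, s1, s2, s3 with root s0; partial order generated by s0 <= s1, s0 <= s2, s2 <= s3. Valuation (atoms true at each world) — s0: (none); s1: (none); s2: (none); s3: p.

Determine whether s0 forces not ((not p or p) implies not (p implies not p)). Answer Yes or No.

s0 does not force not ((not p or p) implies not (p implies not p)) since s2 is accessible from s0 and s2 forces (not p or p) implies not (p implies not p).
s2 forces (not p or p) implies not (p implies not p): every world accessible from s2 that forces not p or p (namely s3) also forces not (p implies not p).

No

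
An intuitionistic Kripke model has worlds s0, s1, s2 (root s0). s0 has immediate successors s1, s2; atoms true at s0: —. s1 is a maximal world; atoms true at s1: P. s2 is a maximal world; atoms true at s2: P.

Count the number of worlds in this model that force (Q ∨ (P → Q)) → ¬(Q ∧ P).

3

s0: forces it.
s1: forces it.
s2: forces it.
Worlds forcing the formula: {s0, s1, s2}.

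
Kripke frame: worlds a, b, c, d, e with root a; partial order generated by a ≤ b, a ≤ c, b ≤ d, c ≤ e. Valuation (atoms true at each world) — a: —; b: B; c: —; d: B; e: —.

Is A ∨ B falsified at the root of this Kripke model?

a ⊮ A ∨ B: neither disjunct is forced at a.
a lacks atom A, so a ⊮ A.
So the root a does not force A ∨ B; the model is a countermodel.

Yes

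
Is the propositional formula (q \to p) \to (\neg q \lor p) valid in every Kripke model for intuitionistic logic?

This is the material-implication-as-disjunction principle, which is not intuitionistically valid.
A Kripke countermodel: worlds 0, 1; order generated by 0 \le 1; atoms true at each world — 0:{}; 1:{p,q}.
0 \nVdash (q \to p) \to (\neg q \lor p): already at 0 itself, 0 \Vdash q \to p but 0 \nVdash \neg q \lor p.
0 \nVdash \neg q \lor p: neither disjunct is forced at 0.
0 \nVdash \neg q since 1 is accessible from 0 and 1 \Vdash q.
So the root 0 does not force the formula.

No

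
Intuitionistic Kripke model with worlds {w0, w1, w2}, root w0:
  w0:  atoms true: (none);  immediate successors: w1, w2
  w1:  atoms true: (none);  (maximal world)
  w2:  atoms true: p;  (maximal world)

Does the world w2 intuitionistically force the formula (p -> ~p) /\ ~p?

w2 ||-/- (p -> ~p) /\ ~p since w2 fails p -> ~p.

No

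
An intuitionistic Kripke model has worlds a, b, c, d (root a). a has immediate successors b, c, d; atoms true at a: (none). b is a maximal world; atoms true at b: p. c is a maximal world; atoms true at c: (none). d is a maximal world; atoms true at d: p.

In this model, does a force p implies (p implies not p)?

No

a does not force p implies (p implies not p): at the accessible world b, b forces p but b does not force p implies not p.
b does not force p implies not p: already at b itself, b forces p but b does not force not p.
b does not force not p since b is accessible from b and b forces p.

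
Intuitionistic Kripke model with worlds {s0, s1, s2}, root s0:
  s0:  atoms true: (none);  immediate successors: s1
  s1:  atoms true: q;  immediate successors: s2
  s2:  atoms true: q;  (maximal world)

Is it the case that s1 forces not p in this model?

s1 forces not p: no world accessible from s1 forces p.

Yes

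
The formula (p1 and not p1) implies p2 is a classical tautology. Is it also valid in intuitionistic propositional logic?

Yes

This is an instance of ex falso quodlibet, which is intuitionistically derivable.
No world can force both p1 and not p1, so the antecedent p1 and not p1 is never forced and the implication holds vacuously at every world.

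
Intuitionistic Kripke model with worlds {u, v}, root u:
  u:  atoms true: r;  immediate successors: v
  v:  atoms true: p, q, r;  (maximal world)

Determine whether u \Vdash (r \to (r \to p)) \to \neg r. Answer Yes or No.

No

u \nVdash (r \to (r \to p)) \to \neg r: at the accessible world v, v \Vdash r \to (r \to p) but v \nVdash \neg r.
v \nVdash \neg r since v is accessible from v and v \Vdash r.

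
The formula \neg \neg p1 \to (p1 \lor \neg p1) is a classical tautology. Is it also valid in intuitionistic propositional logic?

This is a variant of double-negation elimination (deriving excluded middle from double negation), which is not intuitionistically valid.
A Kripke countermodel: worlds u, v; order generated by u \le v; atoms true at each world — u:{}; v:{p1}.
u \nVdash \neg \neg p1 \to (p1 \lor \neg p1): already at u itself, u \Vdash \neg \neg p1 but u \nVdash p1 \lor \neg p1.
u \nVdash p1 \lor \neg p1: neither disjunct is forced at u.
u lacks atom p1, so u \nVdash p1.
So the root u does not force the formula.

No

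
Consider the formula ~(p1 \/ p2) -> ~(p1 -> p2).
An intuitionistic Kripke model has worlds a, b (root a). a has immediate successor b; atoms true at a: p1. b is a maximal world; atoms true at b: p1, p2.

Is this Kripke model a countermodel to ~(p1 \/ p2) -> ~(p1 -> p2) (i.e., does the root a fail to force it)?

No

a ||- ~(p1 \/ p2) -> ~(p1 -> p2) vacuously: no world accessible from a forces the antecedent ~(p1 \/ p2).
So the root a forces ~(p1 \/ p2) -> ~(p1 -> p2); the model is not a countermodel.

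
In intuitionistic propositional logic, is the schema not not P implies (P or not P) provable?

This is a variant of double-negation elimination (deriving excluded middle from double negation), which is not intuitionistically valid.
A Kripke countermodel: worlds 0, 1; order generated by 0 <= 1; atoms true at each world — 0:{}; 1:{P}.
0 does not force not not P implies (P or not P): already at 0 itself, 0 forces not not P but 0 does not force P or not P.
0 does not force P or not P: neither disjunct is forced at 0.
0 lacks atom P, so 0 does not force P.
So the root 0 does not force the formula.

No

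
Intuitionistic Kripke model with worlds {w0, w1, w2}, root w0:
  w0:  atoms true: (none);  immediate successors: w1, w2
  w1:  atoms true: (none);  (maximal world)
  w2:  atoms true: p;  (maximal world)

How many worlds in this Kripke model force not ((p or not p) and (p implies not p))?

1

w0: does not force it — w0 does not force not ((p or not p) and (p implies not p)) since w1 is accessible from w0 and w1 forces (p or not p) and (p implies not p).
w1: does not force it.
w2: forces it.
Worlds forcing the formula: {w2}.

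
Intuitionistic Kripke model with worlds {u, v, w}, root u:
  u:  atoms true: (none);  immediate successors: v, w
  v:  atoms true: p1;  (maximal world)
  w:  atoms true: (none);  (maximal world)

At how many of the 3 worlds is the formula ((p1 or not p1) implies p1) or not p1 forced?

u: does not force it — u does not force ((p1 or not p1) implies p1) or not p1: neither disjunct is forced at u.
v: forces it.
w: forces it.
Worlds forcing the formula: {v, w}.

2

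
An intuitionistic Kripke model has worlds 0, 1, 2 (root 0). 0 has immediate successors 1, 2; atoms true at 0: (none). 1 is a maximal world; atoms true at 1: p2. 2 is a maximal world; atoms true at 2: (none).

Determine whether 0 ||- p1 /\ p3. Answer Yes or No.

0 ||-/- p1 /\ p3 since 0 fails p1.

No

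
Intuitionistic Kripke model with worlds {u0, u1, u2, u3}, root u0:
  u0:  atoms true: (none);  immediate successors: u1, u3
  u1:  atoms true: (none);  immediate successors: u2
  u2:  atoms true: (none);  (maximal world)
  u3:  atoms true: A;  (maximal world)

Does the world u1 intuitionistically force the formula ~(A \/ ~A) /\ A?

u1 ||-/- ~(A \/ ~A) /\ A since u1 fails ~(A \/ ~A).

No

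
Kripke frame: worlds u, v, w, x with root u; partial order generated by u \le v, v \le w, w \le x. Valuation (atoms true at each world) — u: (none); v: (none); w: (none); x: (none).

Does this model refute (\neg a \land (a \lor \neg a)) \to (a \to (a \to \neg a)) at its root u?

No

u \Vdash (\neg a \land (a \lor \neg a)) \to (a \to (a \to \neg a)): every world accessible from u that forces \neg a \land (a \lor \neg a) (namely u, v, w, x) also forces a \to (a \to \neg a).
So the root u forces (\neg a \land (a \lor \neg a)) \to (a \to (a \to \neg a)); the model is not a countermodel.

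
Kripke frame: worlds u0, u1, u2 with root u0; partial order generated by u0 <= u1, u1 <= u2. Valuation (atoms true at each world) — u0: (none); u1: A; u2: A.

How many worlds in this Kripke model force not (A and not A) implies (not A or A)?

u0: does not force it — u0 does not force not (A and not A) implies (not A or A): already at u0 itself, u0 forces not (A and not A) but u0 does not force not A or A.
u1: forces it.
u2: forces it.
Worlds forcing the formula: {u1, u2}.

2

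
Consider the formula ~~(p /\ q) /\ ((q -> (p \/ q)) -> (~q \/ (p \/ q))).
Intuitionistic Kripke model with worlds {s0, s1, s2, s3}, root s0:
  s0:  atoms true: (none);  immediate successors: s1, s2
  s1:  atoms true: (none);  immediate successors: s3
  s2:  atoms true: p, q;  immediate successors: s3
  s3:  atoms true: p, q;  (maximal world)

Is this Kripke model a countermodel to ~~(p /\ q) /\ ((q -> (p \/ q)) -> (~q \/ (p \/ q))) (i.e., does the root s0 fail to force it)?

s0 ||-/- ~~(p /\ q) /\ ((q -> (p \/ q)) -> (~q \/ (p \/ q))) since s0 fails (q -> (p \/ q)) -> (~q \/ (p \/ q)).
So the root s0 does not force ~~(p /\ q) /\ ((q -> (p \/ q)) -> (~q \/ (p \/ q))); the model is a countermodel.

Yes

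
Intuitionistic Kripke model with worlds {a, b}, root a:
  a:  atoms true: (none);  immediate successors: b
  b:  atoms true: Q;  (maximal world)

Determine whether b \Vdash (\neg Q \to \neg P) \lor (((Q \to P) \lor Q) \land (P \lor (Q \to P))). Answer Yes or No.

Yes

b \Vdash (\neg Q \to \neg P) \lor (((Q \to P) \lor Q) \land (P \lor (Q \to P))) via the disjunct \neg Q \to \neg P.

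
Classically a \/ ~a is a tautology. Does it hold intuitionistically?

This is the law of excluded middle, which is not intuitionistically valid.
A Kripke countermodel: worlds w0, w1; order generated by w0 <= w1; atoms true at each world — w0:{}; w1:{a}.
w0 ||-/- a \/ ~a: neither disjunct is forced at w0.
w0 lacks atom a, so w0 ||-/- a.
So the root w0 does not force the formula.

No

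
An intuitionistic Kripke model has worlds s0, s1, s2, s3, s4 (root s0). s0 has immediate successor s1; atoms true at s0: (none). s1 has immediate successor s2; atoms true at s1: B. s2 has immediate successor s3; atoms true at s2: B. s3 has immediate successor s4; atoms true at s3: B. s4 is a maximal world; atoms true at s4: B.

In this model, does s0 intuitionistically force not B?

No

s0 does not force not B since s1 is accessible from s0 and s1 forces B.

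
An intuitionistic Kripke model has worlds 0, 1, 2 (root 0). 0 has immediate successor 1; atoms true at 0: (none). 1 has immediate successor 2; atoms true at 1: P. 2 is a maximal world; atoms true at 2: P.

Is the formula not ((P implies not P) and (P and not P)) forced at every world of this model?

Yes

0 forces not ((P implies not P) and (P and not P)): no world accessible from 0 forces (P implies not P) and (P and not P).
Since the root 0 forces not ((P implies not P) and (P and not P)) and forcing is persistent (monotone upward), every world forces it.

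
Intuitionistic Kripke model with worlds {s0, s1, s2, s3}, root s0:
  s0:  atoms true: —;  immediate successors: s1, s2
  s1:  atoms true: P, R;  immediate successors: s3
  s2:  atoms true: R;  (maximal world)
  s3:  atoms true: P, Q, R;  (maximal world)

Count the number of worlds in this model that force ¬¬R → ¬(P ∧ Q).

s0: does not force it — s0 ⊮ ¬¬R → ¬(P ∧ Q): already at s0 itself, s0 ⊩ ¬¬R but s0 ⊮ ¬(P ∧ Q).
s1: does not force it.
s2: forces it.
s3: does not force it.
Worlds forcing the formula: {s2}.

1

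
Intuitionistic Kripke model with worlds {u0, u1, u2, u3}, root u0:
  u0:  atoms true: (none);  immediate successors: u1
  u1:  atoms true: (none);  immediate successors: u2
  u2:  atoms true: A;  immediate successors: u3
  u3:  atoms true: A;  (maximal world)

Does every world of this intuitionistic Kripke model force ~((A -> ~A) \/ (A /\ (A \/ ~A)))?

No

Not every world: u0 ||-/- ~((A -> ~A) \/ (A /\ (A \/ ~A))).
u0 ||-/- ~((A -> ~A) \/ (A /\ (A \/ ~A))) since u2 is accessible from u0 and u2 ||- (A -> ~A) \/ (A /\ (A \/ ~A)).
u2 ||- (A -> ~A) \/ (A /\ (A \/ ~A)) via the disjunct A /\ (A \/ ~A).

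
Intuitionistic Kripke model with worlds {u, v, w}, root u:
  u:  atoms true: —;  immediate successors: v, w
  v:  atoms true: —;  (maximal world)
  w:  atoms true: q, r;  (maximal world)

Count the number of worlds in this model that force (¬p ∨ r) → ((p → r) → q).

u: does not force it — u ⊮ (¬p ∨ r) → ((p → r) → q): already at u itself, u ⊩ ¬p ∨ r but u ⊮ (p → r) → q.
v: does not force it — v ⊮ (¬p ∨ r) → ((p → r) → q): already at v itself, v ⊩ ¬p ∨ r but v ⊮ (p → r) → q.
w: forces it.
Worlds forcing the formula: {w}.

1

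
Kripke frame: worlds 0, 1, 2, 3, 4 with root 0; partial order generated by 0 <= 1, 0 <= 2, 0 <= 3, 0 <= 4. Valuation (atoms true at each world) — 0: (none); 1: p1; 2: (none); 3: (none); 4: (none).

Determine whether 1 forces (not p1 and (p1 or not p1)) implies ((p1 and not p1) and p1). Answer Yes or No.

1 forces (not p1 and (p1 or not p1)) implies ((p1 and not p1) and p1) vacuously: no world accessible from 1 forces the antecedent not p1 and (p1 or not p1).

Yes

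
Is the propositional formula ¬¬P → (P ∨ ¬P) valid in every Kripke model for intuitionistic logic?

This is a variant of double-negation elimination (deriving excluded middle from double negation), which is not intuitionistically valid.
A Kripke countermodel: worlds w0, w1; order generated by w0 ≤ w1; atoms true at each world — w0:{}; w1:{P}.
w0 ⊮ ¬¬P → (P ∨ ¬P): already at w0 itself, w0 ⊩ ¬¬P but w0 ⊮ P ∨ ¬P.
w0 ⊮ P ∨ ¬P: neither disjunct is forced at w0.
w0 lacks atom P, so w0 ⊮ P.
So the root w0 does not force the formula.

No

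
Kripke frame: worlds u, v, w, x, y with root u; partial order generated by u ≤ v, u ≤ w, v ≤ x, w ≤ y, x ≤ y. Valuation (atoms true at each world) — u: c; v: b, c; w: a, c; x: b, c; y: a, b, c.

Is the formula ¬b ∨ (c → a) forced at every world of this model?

Not every world: u ⊮ ¬b ∨ (c → a).
u ⊮ ¬b ∨ (c → a): neither disjunct is forced at u.
u ⊮ ¬b since v is accessible from u and v ⊩ b.

No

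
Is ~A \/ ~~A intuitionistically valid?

This is the weak law of excluded middle, which is not intuitionistically valid.
A Kripke countermodel: worlds a, b, c; order generated by a <= b, a <= c; atoms true at each world — a:{}; b:{A}; c:{}.
a ||-/- ~A \/ ~~A: neither disjunct is forced at a.
a ||-/- ~A since b is accessible from a and b ||- A.
So the root a does not force the formula.

No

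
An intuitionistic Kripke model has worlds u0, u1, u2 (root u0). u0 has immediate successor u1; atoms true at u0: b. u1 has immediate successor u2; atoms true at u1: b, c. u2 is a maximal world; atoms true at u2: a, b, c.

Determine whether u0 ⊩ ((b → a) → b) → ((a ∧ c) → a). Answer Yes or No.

Yes

u0 ⊩ ((b → a) → b) → ((a ∧ c) → a): every world accessible from u0 that forces (b → a) → b (namely u0, u1, u2) also forces (a ∧ c) → a.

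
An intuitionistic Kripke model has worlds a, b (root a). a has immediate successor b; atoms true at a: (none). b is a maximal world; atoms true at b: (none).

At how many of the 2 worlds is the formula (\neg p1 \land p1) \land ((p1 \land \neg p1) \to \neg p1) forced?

a: does not force it — a \nVdash (\neg p1 \land p1) \land ((p1 \land \neg p1) \to \neg p1) since a fails \neg p1 \land p1.
b: does not force it.
Worlds forcing the formula: { }.

0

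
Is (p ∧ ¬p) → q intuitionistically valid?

Yes

This is an instance of ex falso quodlibet, which is intuitionistically derivable.
No world can force both p and ¬p, so the antecedent p ∧ ¬p is never forced and the implication holds vacuously at every world.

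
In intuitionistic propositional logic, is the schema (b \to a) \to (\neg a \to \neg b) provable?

This is the forward direction of contraposition, which is intuitionistically derivable.
Assume b \to a and \neg a. If b held then a would follow, contradicting \neg a; so \neg b.

Yes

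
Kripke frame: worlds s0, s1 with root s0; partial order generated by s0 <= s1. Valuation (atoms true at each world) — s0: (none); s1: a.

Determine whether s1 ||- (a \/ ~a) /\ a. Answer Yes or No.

s1 ||- (a \/ ~a) /\ a since s1 forces both conjuncts.

Yes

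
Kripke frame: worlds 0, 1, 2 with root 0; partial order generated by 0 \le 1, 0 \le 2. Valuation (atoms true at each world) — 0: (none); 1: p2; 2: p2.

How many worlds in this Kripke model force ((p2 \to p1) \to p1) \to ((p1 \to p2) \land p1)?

0: does not force it — 0 \nVdash ((p2 \to p1) \to p1) \to ((p1 \to p2) \land p1): already at 0 itself, 0 \Vdash (p2 \to p1) \to p1 but 0 \nVdash (p1 \to p2) \land p1.
1: does not force it — 1 \nVdash ((p2 \to p1) \to p1) \to ((p1 \to p2) \land p1): already at 1 itself, 1 \Vdash (p2 \to p1) \to p1 but 1 \nVdash (p1 \to p2) \land p1.
2: does not force it — 2 \nVdash ((p2 \to p1) \to p1) \to ((p1 \to p2) \land p1): already at 2 itself, 2 \Vdash (p2 \to p1) \to p1 but 2 \nVdash (p1 \to p2) \land p1.
Worlds forcing the formula: { }.

0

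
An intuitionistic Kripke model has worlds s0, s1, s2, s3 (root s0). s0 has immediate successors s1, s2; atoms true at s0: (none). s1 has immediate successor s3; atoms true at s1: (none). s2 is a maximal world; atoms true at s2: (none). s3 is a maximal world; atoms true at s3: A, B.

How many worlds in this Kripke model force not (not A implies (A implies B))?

0

s0: does not force it — s0 does not force not (not A implies (A implies B)) since s0 is accessible from s0 and s0 forces not A implies (A implies B).
s1: does not force it — s1 does not force not (not A implies (A implies B)) since s1 is accessible from s1 and s1 forces not A implies (A implies B).
s2: does not force it — s2 does not force not (not A implies (A implies B)) since s2 is accessible from s2 and s2 forces not A implies (A implies B).
s3: does not force it.
Worlds forcing the formula: { }.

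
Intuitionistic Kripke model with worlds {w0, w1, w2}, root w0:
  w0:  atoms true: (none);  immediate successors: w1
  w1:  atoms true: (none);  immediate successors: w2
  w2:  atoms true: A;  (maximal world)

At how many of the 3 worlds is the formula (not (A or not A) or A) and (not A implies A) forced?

1

w0: does not force it — w0 does not force (not (A or not A) or A) and (not A implies A) since w0 fails not (A or not A) or A.
w1: does not force it — w1 does not force (not (A or not A) or A) and (not A implies A) since w1 fails not (A or not A) or A.
w2: forces it.
Worlds forcing the formula: {w2}.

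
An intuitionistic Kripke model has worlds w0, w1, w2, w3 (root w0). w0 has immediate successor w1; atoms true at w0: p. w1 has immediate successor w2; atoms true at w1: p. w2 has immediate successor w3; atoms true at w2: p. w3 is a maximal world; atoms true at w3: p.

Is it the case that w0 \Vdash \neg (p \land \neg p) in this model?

Yes

w0 \Vdash \neg (p \land \neg p): no world accessible from w0 forces p \land \neg p.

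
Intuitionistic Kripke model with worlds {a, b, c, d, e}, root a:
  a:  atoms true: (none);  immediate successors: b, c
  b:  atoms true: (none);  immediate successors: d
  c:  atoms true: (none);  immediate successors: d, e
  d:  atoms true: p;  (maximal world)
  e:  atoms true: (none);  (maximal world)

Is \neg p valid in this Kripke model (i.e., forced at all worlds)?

Not every world: a \nVdash \neg p.
a \nVdash \neg p since d is accessible from a and d \Vdash p.

No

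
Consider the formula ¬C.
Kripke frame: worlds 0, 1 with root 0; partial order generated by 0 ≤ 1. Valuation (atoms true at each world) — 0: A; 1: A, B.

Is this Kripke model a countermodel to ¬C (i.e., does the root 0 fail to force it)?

0 ⊩ ¬C: no world accessible from 0 forces C.
So the root 0 forces ¬C; the model is not a countermodel.

No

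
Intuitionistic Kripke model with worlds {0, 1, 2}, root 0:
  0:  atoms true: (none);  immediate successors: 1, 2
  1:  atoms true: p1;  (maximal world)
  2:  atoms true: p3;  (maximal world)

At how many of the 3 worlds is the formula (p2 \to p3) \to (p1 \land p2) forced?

0

0: does not force it — 0 \nVdash (p2 \to p3) \to (p1 \land p2): already at 0 itself, 0 \Vdash p2 \to p3 but 0 \nVdash p1 \land p2.
1: does not force it — 1 \nVdash (p2 \to p3) \to (p1 \land p2): already at 1 itself, 1 \Vdash p2 \to p3 but 1 \nVdash p1 \land p2.
2: does not force it.
Worlds forcing the formula: { }.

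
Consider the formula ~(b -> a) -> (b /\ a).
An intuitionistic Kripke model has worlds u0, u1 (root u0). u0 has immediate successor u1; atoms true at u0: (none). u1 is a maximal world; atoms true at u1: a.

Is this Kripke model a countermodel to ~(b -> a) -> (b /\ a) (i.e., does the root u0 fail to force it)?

No

u0 ||- ~(b -> a) -> (b /\ a) vacuously: no world accessible from u0 forces the antecedent ~(b -> a).
So the root u0 forces ~(b -> a) -> (b /\ a); the model is not a countermodel.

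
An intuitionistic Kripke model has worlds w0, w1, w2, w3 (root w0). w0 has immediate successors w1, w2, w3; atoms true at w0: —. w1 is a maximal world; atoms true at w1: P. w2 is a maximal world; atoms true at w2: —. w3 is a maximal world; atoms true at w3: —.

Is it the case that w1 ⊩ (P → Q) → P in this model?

Yes

w1 ⊩ (P → Q) → P vacuously: no world accessible from w1 forces the antecedent P → Q.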